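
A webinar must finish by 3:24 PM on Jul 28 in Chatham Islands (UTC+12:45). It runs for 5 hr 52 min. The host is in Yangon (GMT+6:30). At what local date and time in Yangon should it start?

Target end time in UTC: 3:24 PM − 12:45 = 2:39 AM on Jul 28.
Subtract 5 hours and 52 minutes → start 8:47 PM UTC on Jul 27.
Yangon is UTC+6:30: 8:47 PM + 6:30 = 3:17 AM on Jul 28.

3:17 AM on Jul 28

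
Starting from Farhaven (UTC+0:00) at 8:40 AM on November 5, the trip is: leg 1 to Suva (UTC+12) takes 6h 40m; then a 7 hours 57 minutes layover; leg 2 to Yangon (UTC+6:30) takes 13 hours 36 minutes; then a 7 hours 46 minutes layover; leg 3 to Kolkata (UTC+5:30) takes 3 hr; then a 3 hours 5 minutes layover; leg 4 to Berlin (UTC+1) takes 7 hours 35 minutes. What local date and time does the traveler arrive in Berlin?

11:19 AM on November 7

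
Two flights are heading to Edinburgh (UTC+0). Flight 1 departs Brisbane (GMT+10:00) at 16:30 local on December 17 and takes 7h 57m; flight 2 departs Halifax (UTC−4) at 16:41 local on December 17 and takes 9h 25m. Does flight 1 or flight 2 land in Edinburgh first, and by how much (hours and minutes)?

the first, by 15 hours 39 minutes

Flight 1 in UTC: 16:30 − 10:00 = 06:30 on Dec 17.
+7 hours 57 minutes → arrive 14:27 UTC on Dec 17.
Flight 2 in UTC: 16:41 + 4:00 = 20:41 on Dec 17.
+9 hours 25 minutes → arrive 06:06 UTC on Dec 18.
Flight 1 lands earlier by 15 hours 39 minutes.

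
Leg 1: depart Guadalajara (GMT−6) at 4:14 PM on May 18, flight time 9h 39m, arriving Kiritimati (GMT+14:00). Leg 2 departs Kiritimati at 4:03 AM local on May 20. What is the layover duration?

6 hours 10 minutes

Convert departure to UTC: 4:14 PM + 6:00 = 10:14 PM UTC on May 18.
Add 9 hours 39 minutes flight time → 7:53 AM UTC (May 19).
Kiritimati is UTC+14:00, so local arrival = 7:53 AM + 14:00 = 9:53 PM on May 19.
Layover = 4:03 AM − 9:53 PM (+1 day) = 6 hours 10 minutes.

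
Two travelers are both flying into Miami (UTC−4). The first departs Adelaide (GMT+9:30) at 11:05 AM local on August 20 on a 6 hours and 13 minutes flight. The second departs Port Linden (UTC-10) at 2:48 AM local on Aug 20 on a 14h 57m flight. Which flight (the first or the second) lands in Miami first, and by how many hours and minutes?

the first, by 19 hours 57 minutes

Flight 1 in UTC: 11:05 AM − 9:30 = 1:35 AM on Aug 20.
+6 hours 13 minutes → arrive 7:48 AM UTC on Aug 20.
Flight 2 in UTC: 2:48 AM + 10:00 = 12:48 PM on Aug 20.
+14 hours 57 minutes → arrive 3:45 AM UTC on Aug 21.
Flight 1 lands earlier by 19 hours 57 minutes.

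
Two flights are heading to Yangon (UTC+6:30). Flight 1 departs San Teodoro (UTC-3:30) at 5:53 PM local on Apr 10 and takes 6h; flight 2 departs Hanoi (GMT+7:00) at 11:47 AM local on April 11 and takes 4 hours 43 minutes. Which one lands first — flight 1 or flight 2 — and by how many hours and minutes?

the first, by 6 hours 7 minutes

Flight 1 in UTC: 5:53 PM + 3:30 = 9:23 PM on Apr 10.
+6 hours → arrive 3:23 AM UTC on Apr 11.
Flight 2 in UTC: 11:47 AM − 7:00 = 4:47 AM on Apr 11.
+4 hours 43 minutes → arrive 9:30 AM UTC on Apr 11.
Flight 1 lands earlier by 6 hours 7 minutes.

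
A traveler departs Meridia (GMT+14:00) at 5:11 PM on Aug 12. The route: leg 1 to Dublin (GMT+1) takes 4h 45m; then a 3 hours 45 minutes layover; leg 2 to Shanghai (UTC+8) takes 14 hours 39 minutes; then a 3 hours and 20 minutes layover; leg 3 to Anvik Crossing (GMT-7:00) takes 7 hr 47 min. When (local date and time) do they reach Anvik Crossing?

Convert departure to UTC: 5:11 PM − 14:00 = 3:11 AM UTC on Aug 12.
Add 4 hours and 45 minutes leg 1 → 7:56 AM UTC.
Add 3 hours and 45 minutes layover in Dublin → 11:41 AM UTC.
Add 14 hours and 39 minutes leg 2 → 2:20 AM UTC (Aug 13).
Add 3 hours and 20 minutes layover in Shanghai → 5:40 AM UTC.
Add 7 hours 47 minutes leg 3 → 1:27 PM UTC.
Anvik Crossing is UTC−7:00, so local arrival = 1:27 PM − 7:00 = 6:27 AM on Aug 13.

6:27 AM on August 13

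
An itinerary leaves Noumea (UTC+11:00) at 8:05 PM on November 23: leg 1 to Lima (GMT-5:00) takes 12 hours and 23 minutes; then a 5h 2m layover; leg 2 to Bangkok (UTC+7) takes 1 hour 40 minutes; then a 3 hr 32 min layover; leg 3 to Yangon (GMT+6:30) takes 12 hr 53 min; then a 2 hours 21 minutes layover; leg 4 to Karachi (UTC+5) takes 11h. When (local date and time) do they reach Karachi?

2:56 PM on November 25

Convert departure to UTC: 8:05 PM − 11:00 = 9:05 AM UTC on Nov 23.
Add 12 hours and 23 minutes leg 1 → 9:28 PM UTC.
Add 5 hours and 2 minutes layover in Lima → 2:30 AM UTC (Nov 24).
Add 1 hour and 40 minutes leg 2 → 4:10 AM UTC.
Add 3 hours 32 minutes layover in Bangkok → 7:42 AM UTC.
Add 12 hours 53 minutes leg 3 → 8:35 PM UTC.
Add 2 hours 21 minutes layover in Yangon → 10:56 PM UTC.
Add 11 hours leg 4 → 9:56 AM UTC (Nov 25).
Karachi is UTC+5:00, so local arrival = 9:56 AM + 5:00 = 2:56 PM on Nov 25.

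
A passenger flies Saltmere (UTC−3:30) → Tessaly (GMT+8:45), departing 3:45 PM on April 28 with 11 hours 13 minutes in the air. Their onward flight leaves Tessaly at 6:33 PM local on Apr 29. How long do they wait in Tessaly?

3 hours 20 minutes

Convert departure to UTC: 3:45 PM + 3:30 = 7:15 PM UTC on Apr 28.
Add 11 hours 13 minutes flight time → 6:28 AM UTC (Apr 29).
Tessaly is UTC+8:45, so local arrival = 6:28 AM + 8:45 = 3:13 PM on Apr 29.
Layover = 6:33 PM − 3:13 PM = 3 hours 20 minutes.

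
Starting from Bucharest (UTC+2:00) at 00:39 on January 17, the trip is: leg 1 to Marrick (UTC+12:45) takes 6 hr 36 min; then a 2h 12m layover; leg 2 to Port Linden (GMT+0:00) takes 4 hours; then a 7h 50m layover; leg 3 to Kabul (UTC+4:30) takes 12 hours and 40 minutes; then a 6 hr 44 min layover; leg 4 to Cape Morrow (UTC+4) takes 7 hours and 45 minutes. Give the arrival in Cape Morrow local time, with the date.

02:26 on January 19

Convert departure to UTC: 00:39 − 2:00 = 22:39 UTC on Jan 16.
Add 6 hours 36 minutes leg 1 → 05:15 UTC (Jan 17).
Add 2 hours 12 minutes layover in Marrick → 07:27 UTC.
Add 4 hours leg 2 → 11:27 UTC.
Add 7 hours and 50 minutes layover in Port Linden → 19:17 UTC.
Add 12 hours 40 minutes leg 3 → 07:57 UTC (Jan 18).
Add 6 hours and 44 minutes layover in Kabul → 14:41 UTC.
Add 7 hours 45 minutes leg 4 → 22:26 UTC.
Cape Morrow is UTC+4:00, so local arrival = 22:26 + 4:00 = 02:26 on Jan 19.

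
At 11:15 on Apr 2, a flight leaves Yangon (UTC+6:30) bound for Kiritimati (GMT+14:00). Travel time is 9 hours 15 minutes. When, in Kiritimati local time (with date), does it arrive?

04:00 on April 3

Convert departure to UTC: 11:15 − 6:30 = 04:45 UTC on Apr 2.
Add 9 hours 15 minutes travel time → 14:00 UTC.
Kiritimati is UTC+14:00, so local arrival = 14:00 + 14:00 = 04:00 on Apr 3.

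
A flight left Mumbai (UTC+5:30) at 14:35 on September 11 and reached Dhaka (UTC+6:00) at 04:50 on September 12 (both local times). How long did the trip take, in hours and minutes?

13 hours 45 minutes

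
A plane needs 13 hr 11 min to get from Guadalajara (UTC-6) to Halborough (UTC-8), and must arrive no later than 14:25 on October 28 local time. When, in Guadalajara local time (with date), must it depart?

Target arrival in UTC: 14:25 + 8:00 = 22:25 on Oct 28.
Subtract 13 hours and 11 minutes → departure 09:14 UTC on Oct 28.
Guadalajara is UTC−6:00: 09:14 − 6:00 = 03:14 on Oct 28.

03:14 on Oct 28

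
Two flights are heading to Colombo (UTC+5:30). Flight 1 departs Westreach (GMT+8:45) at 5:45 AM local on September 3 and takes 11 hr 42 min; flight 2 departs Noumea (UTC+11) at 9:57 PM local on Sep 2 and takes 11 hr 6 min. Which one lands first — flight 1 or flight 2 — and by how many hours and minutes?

Flight 1 in UTC: 5:45 AM − 8:45 = 9:00 PM on Sep 2.
+11 hours 42 minutes → arrive 8:42 AM UTC on Sep 3.
Flight 2 in UTC: 9:57 PM − 11:00 = 10:57 AM on Sep 2.
+11 hours and 6 minutes → arrive 10:03 PM UTC on Sep 2.
Flight 2 lands earlier by 10 hours 39 minutes.

the second, by 10 hours 39 minutes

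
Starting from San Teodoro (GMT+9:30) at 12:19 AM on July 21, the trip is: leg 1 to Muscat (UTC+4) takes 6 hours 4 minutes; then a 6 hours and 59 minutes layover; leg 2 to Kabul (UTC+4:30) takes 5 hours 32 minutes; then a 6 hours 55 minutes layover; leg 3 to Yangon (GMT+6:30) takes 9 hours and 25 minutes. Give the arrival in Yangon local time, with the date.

Convert departure to UTC: 12:19 AM − 9:30 = 2:49 PM UTC on Jul 20.
Add 6 hours 4 minutes leg 1 → 8:53 PM UTC.
Add 6 hours 59 minutes layover in Muscat → 3:52 AM UTC (Jul 21).
Add 5 hours and 32 minutes leg 2 → 9:24 AM UTC.
Add 6 hours and 55 minutes layover in Kabul → 4:19 PM UTC.
Add 9 hours and 25 minutes leg 3 → 1:44 AM UTC (Jul 22).
Yangon is UTC+6:30, so local arrival = 1:44 AM + 6:30 = 8:14 AM on Jul 22.

8:14 AM on July 22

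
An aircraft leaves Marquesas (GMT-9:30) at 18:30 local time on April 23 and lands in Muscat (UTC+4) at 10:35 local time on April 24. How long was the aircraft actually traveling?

2 hours 35 minutes

Departure in UTC: 18:30 + 9:30 = 04:00 on Apr 24.
Arrival in UTC: 10:35 − 4:00 = 06:35 on Apr 24.
Elapsed = 06:35 − 04:00 = 2 hours 35 minutes.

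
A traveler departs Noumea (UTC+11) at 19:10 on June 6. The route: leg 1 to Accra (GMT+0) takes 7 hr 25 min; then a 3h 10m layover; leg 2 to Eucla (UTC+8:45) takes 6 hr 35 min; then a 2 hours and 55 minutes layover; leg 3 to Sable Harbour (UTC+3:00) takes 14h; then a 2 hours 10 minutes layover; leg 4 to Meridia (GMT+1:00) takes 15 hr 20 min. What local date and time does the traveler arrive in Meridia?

12:45 on June 8

Convert departure to UTC: 19:10 − 11:00 = 08:10 UTC on Jun 6.
Add 7 hours 25 minutes leg 1 → 15:35 UTC.
Add 3 hours and 10 minutes layover in Accra → 18:45 UTC.
Add 6 hours 35 minutes leg 2 → 01:20 UTC (Jun 7).
Add 2 hours 55 minutes layover in Eucla → 04:15 UTC.
Add 14 hours leg 3 → 18:15 UTC.
Add 2 hours 10 minutes layover in Sable Harbour → 20:25 UTC.
Add 15 hours 20 minutes leg 4 → 11:45 UTC (Jun 8).
Meridia is UTC+1:00, so local arrival = 11:45 + 1:00 = 12:45 on Jun 8.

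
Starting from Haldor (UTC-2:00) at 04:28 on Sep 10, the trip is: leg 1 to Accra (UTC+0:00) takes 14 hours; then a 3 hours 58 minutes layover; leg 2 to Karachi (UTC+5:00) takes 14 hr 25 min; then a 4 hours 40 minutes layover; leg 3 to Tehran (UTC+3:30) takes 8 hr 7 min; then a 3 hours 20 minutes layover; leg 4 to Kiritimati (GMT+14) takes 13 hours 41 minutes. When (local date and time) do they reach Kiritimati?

10:39 on September 13

Convert departure to UTC: 04:28 + 2:00 = 06:28 UTC on Sep 10.
Add 14 hours leg 1 → 20:28 UTC.
Add 3 hours 58 minutes layover in Accra → 00:26 UTC (Sep 11).
Add 14 hours and 25 minutes leg 2 → 14:51 UTC.
Add 4 hours and 40 minutes layover in Karachi → 19:31 UTC.
Add 8 hours and 7 minutes leg 3 → 03:38 UTC (Sep 12).
Add 3 hours and 20 minutes layover in Tehran → 06:58 UTC.
Add 13 hours 41 minutes leg 4 → 20:39 UTC.
Kiritimati is UTC+14:00, so local arrival = 20:39 + 14:00 = 10:39 on Sep 13.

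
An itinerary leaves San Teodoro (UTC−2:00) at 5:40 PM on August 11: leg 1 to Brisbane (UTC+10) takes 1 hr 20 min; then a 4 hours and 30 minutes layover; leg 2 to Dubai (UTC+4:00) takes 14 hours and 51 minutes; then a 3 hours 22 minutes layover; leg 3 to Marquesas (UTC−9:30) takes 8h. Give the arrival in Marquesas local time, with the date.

Convert departure to UTC: 5:40 PM + 2:00 = 7:40 PM UTC on Aug 11.
Add 1 hour and 20 minutes leg 1 → 9:00 PM UTC.
Add 4 hours and 30 minutes layover in Brisbane → 1:30 AM UTC (Aug 12).
Add 14 hours 51 minutes leg 2 → 4:21 PM UTC.
Add 3 hours 22 minutes layover in Dubai → 7:43 PM UTC.
Add 8 hours leg 3 → 3:43 AM UTC (Aug 13).
Marquesas is UTC−9:30, so local arrival = 3:43 AM − 9:30 = 6:13 PM on Aug 12.

6:13 PM on August 12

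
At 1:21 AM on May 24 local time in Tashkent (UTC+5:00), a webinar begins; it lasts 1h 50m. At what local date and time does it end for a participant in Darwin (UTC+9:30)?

7:41 AM on May 24

Convert start to UTC: 1:21 AM − 5:00 = 8:21 PM UTC on May 23.
Add 1 hour and 50 minutes duration → 10:11 PM UTC.
Darwin is UTC+9:30, so local end time = 10:11 PM + 9:30 = 7:41 AM on May 24.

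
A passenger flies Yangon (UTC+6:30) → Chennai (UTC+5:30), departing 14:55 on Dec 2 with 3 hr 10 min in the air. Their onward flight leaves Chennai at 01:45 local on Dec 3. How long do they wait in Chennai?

8 hours 40 minutes

Convert departure to UTC: 14:55 − 6:30 = 08:25 UTC on Dec 2.
Add 3 hours 10 minutes flight time → 11:35 UTC.
Chennai is UTC+5:30, so local arrival = 11:35 + 5:30 = 17:05 on Dec 2.
Layover = 01:45 − 17:05 (+1 day) = 8 hours 40 minutes.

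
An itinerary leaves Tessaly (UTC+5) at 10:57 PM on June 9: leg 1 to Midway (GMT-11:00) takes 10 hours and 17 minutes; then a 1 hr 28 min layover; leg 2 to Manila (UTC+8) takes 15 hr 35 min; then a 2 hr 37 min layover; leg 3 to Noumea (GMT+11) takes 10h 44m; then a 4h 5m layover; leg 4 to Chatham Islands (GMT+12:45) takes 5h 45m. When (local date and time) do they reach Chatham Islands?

9:13 AM on Jun 12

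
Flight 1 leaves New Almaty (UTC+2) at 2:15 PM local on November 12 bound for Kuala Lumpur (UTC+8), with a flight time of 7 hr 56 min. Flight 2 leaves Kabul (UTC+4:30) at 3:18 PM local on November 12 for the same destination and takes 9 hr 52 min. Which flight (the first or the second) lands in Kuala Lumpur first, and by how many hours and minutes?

Flight 1 in UTC: 2:15 PM − 2:00 = 12:15 PM on Nov 12.
+7 hours and 56 minutes → arrive 8:11 PM UTC on Nov 12.
Flight 2 in UTC: 3:18 PM − 4:30 = 10:48 AM on Nov 12.
+9 hours 52 minutes → arrive 8:40 PM UTC on Nov 12.
Flight 1 lands earlier by 29 minutes.

the first, by 29 minutes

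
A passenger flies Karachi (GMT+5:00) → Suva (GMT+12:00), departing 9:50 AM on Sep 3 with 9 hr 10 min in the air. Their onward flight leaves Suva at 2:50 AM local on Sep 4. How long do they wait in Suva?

Convert departure to UTC: 9:50 AM − 5:00 = 4:50 AM UTC on Sep 3.
Add 9 hours 10 minutes flight time → 2:00 PM UTC.
Suva is UTC+12:00, so local arrival = 2:00 PM + 12:00 = 2:00 AM on Sep 4.
Layover = 2:50 AM − 2:00 AM = 50 minutes.

50 minutes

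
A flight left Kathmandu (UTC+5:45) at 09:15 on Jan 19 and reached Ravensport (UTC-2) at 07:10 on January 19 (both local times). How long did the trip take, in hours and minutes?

5 hours 40 minutes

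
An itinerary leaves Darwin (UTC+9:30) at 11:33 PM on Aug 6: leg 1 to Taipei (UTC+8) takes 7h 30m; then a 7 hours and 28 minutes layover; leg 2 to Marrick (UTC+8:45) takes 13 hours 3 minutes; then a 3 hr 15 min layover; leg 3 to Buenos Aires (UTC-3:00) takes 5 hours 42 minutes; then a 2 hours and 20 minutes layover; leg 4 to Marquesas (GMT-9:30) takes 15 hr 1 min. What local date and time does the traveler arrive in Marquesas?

Convert departure to UTC: 11:33 PM − 9:30 = 2:03 PM UTC on Aug 6.
Add 7 hours 30 minutes leg 1 → 9:33 PM UTC.
Add 7 hours and 28 minutes layover in Taipei → 5:01 AM UTC (Aug 7).
Add 13 hours 3 minutes leg 2 → 6:04 PM UTC.
Add 3 hours and 15 minutes layover in Marrick → 9:19 PM UTC.
Add 5 hours 42 minutes leg 3 → 3:01 AM UTC (Aug 8).
Add 2 hours 20 minutes layover in Buenos Aires → 5:21 AM UTC.
Add 15 hours 1 minute leg 4 → 8:22 PM UTC.
Marquesas is UTC−9:30, so local arrival = 8:22 PM − 9:30 = 10:52 AM on Aug 8.

10:52 AM on August 8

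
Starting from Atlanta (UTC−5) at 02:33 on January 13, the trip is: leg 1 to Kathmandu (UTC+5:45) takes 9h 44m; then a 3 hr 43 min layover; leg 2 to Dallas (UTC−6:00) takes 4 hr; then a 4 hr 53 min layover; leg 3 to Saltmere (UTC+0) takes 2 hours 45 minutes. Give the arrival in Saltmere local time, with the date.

08:38 on January 14

Convert departure to UTC: 02:33 + 5:00 = 07:33 UTC on Jan 13.
Add 9 hours and 44 minutes leg 1 → 17:17 UTC.
Add 3 hours 43 minutes layover in Kathmandu → 21:00 UTC.
Add 4 hours leg 2 → 01:00 UTC (Jan 14).
Add 4 hours 53 minutes layover in Dallas → 05:53 UTC.
Add 2 hours 45 minutes leg 3 → 08:38 UTC.
Saltmere is UTC+0, so local arrival is the same: 08:38 on Jan 14.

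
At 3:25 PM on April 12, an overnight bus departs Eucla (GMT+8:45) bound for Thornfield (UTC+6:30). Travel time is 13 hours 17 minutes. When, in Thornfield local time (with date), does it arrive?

Convert departure to UTC: 3:25 PM − 8:45 = 6:40 AM UTC on Apr 12.
Add 13 hours and 17 minutes travel time → 7:57 PM UTC.
Thornfield is UTC+6:30, so local arrival = 7:57 PM + 6:30 = 2:27 AM on Apr 13.

2:27 AM on April 13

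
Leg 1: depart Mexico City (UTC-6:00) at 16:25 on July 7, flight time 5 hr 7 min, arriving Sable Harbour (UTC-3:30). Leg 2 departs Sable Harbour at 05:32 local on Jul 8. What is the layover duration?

Convert departure to UTC: 16:25 + 6:00 = 22:25 UTC on Jul 7.
Add 5 hours 7 minutes flight time → 03:32 UTC (Jul 8).
Sable Harbour is UTC−3:30, so local arrival = 03:32 − 3:30 = 00:02 on Jul 8.
Layover = 05:32 − 00:02 = 5 hours 30 minutes.

5 hours 30 minutes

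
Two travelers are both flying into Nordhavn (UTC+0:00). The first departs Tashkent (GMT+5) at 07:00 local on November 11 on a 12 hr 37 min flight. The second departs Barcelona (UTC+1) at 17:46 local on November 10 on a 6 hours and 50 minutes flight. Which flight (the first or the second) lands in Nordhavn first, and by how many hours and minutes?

the second, by 15 hours 1 minute

Flight 1 in UTC: 07:00 − 5:00 = 02:00 on Nov 11.
+12 hours 37 minutes → arrive 14:37 UTC on Nov 11.
Flight 2 in UTC: 17:46 − 1:00 = 16:46 on Nov 10.
+6 hours 50 minutes → arrive 23:36 UTC on Nov 10.
Flight 2 lands earlier by 15 hours 1 minute.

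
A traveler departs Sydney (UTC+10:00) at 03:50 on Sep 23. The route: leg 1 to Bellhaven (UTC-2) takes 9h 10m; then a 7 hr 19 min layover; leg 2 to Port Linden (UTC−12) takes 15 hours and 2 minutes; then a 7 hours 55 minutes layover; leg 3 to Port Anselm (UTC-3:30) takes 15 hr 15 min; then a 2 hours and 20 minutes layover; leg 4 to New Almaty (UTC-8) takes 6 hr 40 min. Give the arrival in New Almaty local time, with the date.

Convert departure to UTC: 03:50 − 10:00 = 17:50 UTC on Sep 22.
Add 9 hours 10 minutes leg 1 → 03:00 UTC (Sep 23).
Add 7 hours 19 minutes layover in Bellhaven → 10:19 UTC.
Add 15 hours 2 minutes leg 2 → 01:21 UTC (Sep 24).
Add 7 hours 55 minutes layover in Port Linden → 09:16 UTC.
Add 15 hours and 15 minutes leg 3 → 00:31 UTC (Sep 25).
Add 2 hours 20 minutes layover in Port Anselm → 02:51 UTC.
Add 6 hours and 40 minutes leg 4 → 09:31 UTC.
New Almaty is UTC−8:00, so local arrival = 09:31 − 8:00 = 01:31 on Sep 25.

01:31 on September 25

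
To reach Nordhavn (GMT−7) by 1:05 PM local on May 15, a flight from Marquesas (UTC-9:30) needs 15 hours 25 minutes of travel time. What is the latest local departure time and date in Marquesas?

7:10 PM on May 14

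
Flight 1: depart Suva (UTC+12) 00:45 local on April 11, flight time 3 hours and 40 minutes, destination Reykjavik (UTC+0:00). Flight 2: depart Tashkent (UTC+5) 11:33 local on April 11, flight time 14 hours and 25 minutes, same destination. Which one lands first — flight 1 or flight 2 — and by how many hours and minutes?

Flight 1 in UTC: 00:45 − 12:00 = 12:45 on Apr 10.
+3 hours and 40 minutes → arrive 16:25 UTC on Apr 10.
Flight 2 in UTC: 11:33 − 5:00 = 06:33 on Apr 11.
+14 hours and 25 minutes → arrive 20:58 UTC on Apr 11.
Flight 1 lands earlier by 28 hours 33 minutes.

the first, by 28 hours 33 minutes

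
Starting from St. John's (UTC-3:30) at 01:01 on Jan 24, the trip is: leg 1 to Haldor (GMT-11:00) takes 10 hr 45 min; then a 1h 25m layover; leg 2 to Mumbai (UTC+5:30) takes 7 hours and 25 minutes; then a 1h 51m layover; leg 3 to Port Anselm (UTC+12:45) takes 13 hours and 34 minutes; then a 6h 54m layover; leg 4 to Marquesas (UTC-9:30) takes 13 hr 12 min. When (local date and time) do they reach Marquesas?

02:07 on Jan 26

Convert departure to UTC: 01:01 + 3:30 = 04:31 UTC on Jan 24.
Add 10 hours 45 minutes leg 1 → 15:16 UTC.
Add 1 hour and 25 minutes layover in Haldor → 16:41 UTC.
Add 7 hours 25 minutes leg 2 → 00:06 UTC (Jan 25).
Add 1 hour 51 minutes layover in Mumbai → 01:57 UTC.
Add 13 hours and 34 minutes leg 3 → 15:31 UTC.
Add 6 hours 54 minutes layover in Port Anselm → 22:25 UTC.
Add 13 hours and 12 minutes leg 4 → 11:37 UTC (Jan 26).
Marquesas is UTC−9:30, so local arrival = 11:37 − 9:30 = 02:07 on Jan 26.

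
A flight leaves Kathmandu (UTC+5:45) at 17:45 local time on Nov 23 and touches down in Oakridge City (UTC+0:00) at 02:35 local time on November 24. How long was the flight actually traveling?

14 hours 35 minutes

Departure in UTC: 17:45 − 5:45 = 12:00 on Nov 23.
Arrival is already UTC: 02:35 on Nov 24.
Elapsed = 02:35 − 12:00 (+1 day) = 14 hours 35 minutes.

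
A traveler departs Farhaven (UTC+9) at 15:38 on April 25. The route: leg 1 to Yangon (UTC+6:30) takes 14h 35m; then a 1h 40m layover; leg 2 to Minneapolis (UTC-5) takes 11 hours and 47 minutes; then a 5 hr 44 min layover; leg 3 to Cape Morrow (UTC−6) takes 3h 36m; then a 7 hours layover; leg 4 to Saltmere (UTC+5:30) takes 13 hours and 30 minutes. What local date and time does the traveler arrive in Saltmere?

22:00 on Apr 27

Convert departure to UTC: 15:38 − 9:00 = 06:38 UTC on Apr 25.
Add 14 hours and 35 minutes leg 1 → 21:13 UTC.
Add 1 hour and 40 minutes layover in Yangon → 22:53 UTC.
Add 11 hours 47 minutes leg 2 → 10:40 UTC (Apr 26).
Add 5 hours and 44 minutes layover in Minneapolis → 16:24 UTC.
Add 3 hours and 36 minutes leg 3 → 20:00 UTC.
Add 7 hours layover in Cape Morrow → 03:00 UTC (Apr 27).
Add 13 hours and 30 minutes leg 4 → 16:30 UTC.
Saltmere is UTC+5:30, so local arrival = 16:30 + 5:30 = 22:00 on Apr 27.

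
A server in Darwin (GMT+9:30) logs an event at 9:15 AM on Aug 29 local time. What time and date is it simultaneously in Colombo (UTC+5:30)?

Colombo is 4:00 behind Darwin.
Shift by the zone difference: 9:15 AM − 4:00 = 5:15 AM on Aug 29 in Colombo.

5:15 AM on August 29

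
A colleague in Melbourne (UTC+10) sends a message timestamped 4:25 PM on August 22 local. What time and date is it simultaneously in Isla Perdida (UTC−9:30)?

8:55 PM on August 21

Isla Perdida is 19:30 behind Melbourne.
Shift by the zone difference: 4:25 PM − 19:30 = 8:55 PM on Aug 21 in Isla Perdida.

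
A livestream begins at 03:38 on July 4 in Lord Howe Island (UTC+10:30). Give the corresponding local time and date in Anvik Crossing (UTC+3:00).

20:08 on Jul 3

In UTC: 03:38 − 10:30 = 17:08 on Jul 3.
Anvik Crossing is UTC+3:00: 17:08 + 3:00 = 20:08 on Jul 3.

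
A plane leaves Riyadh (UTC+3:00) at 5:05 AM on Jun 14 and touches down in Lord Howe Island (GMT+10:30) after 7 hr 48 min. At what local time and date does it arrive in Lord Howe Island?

8:23 PM on June 14

Convert departure to UTC: 5:05 AM − 3:00 = 2:05 AM UTC on Jun 14.
Add 7 hours 48 minutes travel time → 9:53 AM UTC.
Lord Howe Island is UTC+10:30, so local arrival = 9:53 AM + 10:30 = 8:23 PM on Jun 14.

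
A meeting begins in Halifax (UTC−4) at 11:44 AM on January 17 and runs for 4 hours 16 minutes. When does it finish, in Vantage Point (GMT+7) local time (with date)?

Vantage Point is 11:00 ahead of Halifax.
After 4 hours and 16 minutes it is 4:00 PM in Halifax.
Shift by the zone difference: 4:00 PM + 11:00 = 3:00 AM on Jan 18 in Vantage Point.

3:00 AM on January 18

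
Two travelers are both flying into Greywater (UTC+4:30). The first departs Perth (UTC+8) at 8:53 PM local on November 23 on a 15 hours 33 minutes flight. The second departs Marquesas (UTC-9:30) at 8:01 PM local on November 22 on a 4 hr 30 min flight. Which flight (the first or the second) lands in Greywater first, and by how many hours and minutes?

Flight 1 in UTC: 8:53 PM − 8:00 = 12:53 PM on Nov 23.
+15 hours 33 minutes → arrive 4:26 AM UTC on Nov 24.
Flight 2 in UTC: 8:01 PM + 9:30 = 5:31 AM on Nov 23.
+4 hours and 30 minutes → arrive 10:01 AM UTC on Nov 23.
Flight 2 lands earlier by 18 hours 25 minutes.

the second, by 18 hours 25 minutes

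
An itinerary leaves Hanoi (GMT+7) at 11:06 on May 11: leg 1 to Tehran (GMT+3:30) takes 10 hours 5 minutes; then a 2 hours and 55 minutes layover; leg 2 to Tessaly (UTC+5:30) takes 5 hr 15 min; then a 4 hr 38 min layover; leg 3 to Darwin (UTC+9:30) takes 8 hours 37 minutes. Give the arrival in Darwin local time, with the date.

21:06 on May 12

Convert departure to UTC: 11:06 − 7:00 = 04:06 UTC on May 11.
Add 10 hours and 5 minutes leg 1 → 14:11 UTC.
Add 2 hours and 55 minutes layover in Tehran → 17:06 UTC.
Add 5 hours and 15 minutes leg 2 → 22:21 UTC.
Add 4 hours 38 minutes layover in Tessaly → 02:59 UTC (May 12).
Add 8 hours and 37 minutes leg 3 → 11:36 UTC.
Darwin is UTC+9:30, so local arrival = 11:36 + 9:30 = 21:06 on May 12.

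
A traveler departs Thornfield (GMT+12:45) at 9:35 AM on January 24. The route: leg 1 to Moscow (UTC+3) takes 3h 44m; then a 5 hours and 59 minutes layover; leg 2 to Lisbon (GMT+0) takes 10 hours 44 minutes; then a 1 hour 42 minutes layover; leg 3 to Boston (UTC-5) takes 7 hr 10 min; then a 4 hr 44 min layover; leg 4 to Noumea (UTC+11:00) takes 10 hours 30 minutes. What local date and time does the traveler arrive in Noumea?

Convert departure to UTC: 9:35 AM − 12:45 = 8:50 PM UTC on Jan 23.
Add 3 hours and 44 minutes leg 1 → 12:34 AM UTC (Jan 24).
Add 5 hours 59 minutes layover in Moscow → 6:33 AM UTC.
Add 10 hours 44 minutes leg 2 → 5:17 PM UTC.
Add 1 hour and 42 minutes layover in Lisbon → 6:59 PM UTC.
Add 7 hours and 10 minutes leg 3 → 2:09 AM UTC (Jan 25).
Add 4 hours 44 minutes layover in Boston → 6:53 AM UTC.
Add 10 hours and 30 minutes leg 4 → 5:23 PM UTC.
Noumea is UTC+11:00, so local arrival = 5:23 PM + 11:00 = 4:23 AM on Jan 26.

4:23 AM on January 26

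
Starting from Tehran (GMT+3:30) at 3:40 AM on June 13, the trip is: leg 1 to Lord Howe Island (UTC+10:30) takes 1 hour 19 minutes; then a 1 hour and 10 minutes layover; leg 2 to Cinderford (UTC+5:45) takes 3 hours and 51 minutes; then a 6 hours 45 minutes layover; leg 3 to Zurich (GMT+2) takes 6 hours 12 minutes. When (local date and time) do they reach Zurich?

Convert departure to UTC: 3:40 AM − 3:30 = 12:10 AM UTC on Jun 13.
Add 1 hour 19 minutes leg 1 → 1:29 AM UTC.
Add 1 hour 10 minutes layover in Lord Howe Island → 2:39 AM UTC.
Add 3 hours and 51 minutes leg 2 → 6:30 AM UTC.
Add 6 hours and 45 minutes layover in Cinderford → 1:15 PM UTC.
Add 6 hours and 12 minutes leg 3 → 7:27 PM UTC.
Zurich is UTC+2:00, so local arrival = 7:27 PM + 2:00 = 9:27 PM on Jun 13.

9:27 PM on Jun 13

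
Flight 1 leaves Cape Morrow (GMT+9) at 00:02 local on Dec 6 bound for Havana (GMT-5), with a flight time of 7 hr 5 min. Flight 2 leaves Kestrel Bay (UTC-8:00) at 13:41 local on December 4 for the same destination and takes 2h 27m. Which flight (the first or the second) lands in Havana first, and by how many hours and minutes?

Flight 1 in UTC: 00:02 − 9:00 = 15:02 on Dec 5.
+7 hours 5 minutes → arrive 22:07 UTC on Dec 5.
Flight 2 in UTC: 13:41 + 8:00 = 21:41 on Dec 4.
+2 hours 27 minutes → arrive 00:08 UTC on Dec 5.
Flight 2 lands earlier by 21 hours 59 minutes.

the second, by 21 hours 59 minutes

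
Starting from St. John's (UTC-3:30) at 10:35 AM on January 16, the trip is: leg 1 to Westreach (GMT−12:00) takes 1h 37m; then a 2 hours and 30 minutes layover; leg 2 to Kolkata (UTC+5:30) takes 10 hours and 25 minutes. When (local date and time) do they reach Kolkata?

10:07 AM on January 17

Convert departure to UTC: 10:35 AM + 3:30 = 2:05 PM UTC on Jan 16.
Add 1 hour and 37 minutes leg 1 → 3:42 PM UTC.
Add 2 hours 30 minutes layover in Westreach → 6:12 PM UTC.
Add 10 hours and 25 minutes leg 2 → 4:37 AM UTC (Jan 17).
Kolkata is UTC+5:30, so local arrival = 4:37 AM + 5:30 = 10:07 AM on Jan 17.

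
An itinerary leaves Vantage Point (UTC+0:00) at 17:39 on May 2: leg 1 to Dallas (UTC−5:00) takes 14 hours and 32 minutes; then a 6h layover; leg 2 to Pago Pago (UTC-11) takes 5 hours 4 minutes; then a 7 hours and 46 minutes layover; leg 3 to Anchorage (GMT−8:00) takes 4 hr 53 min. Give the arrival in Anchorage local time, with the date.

23:54 on May 3

Vantage Point is at UTC+0, so departure is already 17:39 UTC on May 2.
Add 14 hours 32 minutes leg 1 → 08:11 UTC (May 3).
Add 6 hours layover in Dallas → 14:11 UTC.
Add 5 hours 4 minutes leg 2 → 19:15 UTC.
Add 7 hours 46 minutes layover in Pago Pago → 03:01 UTC (May 4).
Add 4 hours 53 minutes leg 3 → 07:54 UTC.
Anchorage is UTC−8:00, so local arrival = 07:54 − 8:00 = 23:54 on May 3.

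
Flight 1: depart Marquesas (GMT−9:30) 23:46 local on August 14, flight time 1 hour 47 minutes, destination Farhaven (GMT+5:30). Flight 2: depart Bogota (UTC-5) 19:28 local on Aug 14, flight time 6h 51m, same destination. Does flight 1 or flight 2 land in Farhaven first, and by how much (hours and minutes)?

the second, by 3 hours 44 minutes

Flight 1 in UTC: 23:46 + 9:30 = 09:16 on Aug 15.
+1 hour and 47 minutes → arrive 11:03 UTC on Aug 15.
Flight 2 in UTC: 19:28 + 5:00 = 00:28 on Aug 15.
+6 hours 51 minutes → arrive 07:19 UTC on Aug 15.
Flight 2 lands earlier by 3 hours 44 minutes.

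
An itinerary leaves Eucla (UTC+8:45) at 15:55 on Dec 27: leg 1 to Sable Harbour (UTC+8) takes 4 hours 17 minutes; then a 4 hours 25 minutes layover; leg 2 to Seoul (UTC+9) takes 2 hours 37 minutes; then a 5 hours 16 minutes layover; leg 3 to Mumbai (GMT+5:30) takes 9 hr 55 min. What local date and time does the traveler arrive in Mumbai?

Convert departure to UTC: 15:55 − 8:45 = 07:10 UTC on Dec 27.
Add 4 hours 17 minutes leg 1 → 11:27 UTC.
Add 4 hours and 25 minutes layover in Sable Harbour → 15:52 UTC.
Add 2 hours 37 minutes leg 2 → 18:29 UTC.
Add 5 hours 16 minutes layover in Seoul → 23:45 UTC.
Add 9 hours 55 minutes leg 3 → 09:40 UTC (Dec 28).
Mumbai is UTC+5:30, so local arrival = 09:40 + 5:30 = 15:10 on Dec 28.

15:10 on December 28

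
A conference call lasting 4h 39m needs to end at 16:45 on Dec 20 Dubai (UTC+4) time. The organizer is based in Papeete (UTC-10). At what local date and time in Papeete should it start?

22:06 on Dec 19

Target end time in UTC: 16:45 − 4:00 = 12:45 on Dec 20.
Subtract 4 hours 39 minutes → start 08:06 UTC on Dec 20.
Papeete is UTC−10:00: 08:06 − 10:00 = 22:06 on Dec 19.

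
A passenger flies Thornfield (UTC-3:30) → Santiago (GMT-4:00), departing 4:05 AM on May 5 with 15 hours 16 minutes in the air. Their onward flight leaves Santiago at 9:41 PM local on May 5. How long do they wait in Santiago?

Convert departure to UTC: 4:05 AM + 3:30 = 7:35 AM UTC on May 5.
Add 15 hours and 16 minutes flight time → 10:51 PM UTC.
Santiago is UTC−4:00, so local arrival = 10:51 PM − 4:00 = 6:51 PM on May 5.
Layover = 9:41 PM − 6:51 PM = 2 hours 50 minutes.

2 hours 50 minutes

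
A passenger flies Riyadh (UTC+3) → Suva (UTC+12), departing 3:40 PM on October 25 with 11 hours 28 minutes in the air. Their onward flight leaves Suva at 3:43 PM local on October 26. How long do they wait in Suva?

3 hours 35 minutes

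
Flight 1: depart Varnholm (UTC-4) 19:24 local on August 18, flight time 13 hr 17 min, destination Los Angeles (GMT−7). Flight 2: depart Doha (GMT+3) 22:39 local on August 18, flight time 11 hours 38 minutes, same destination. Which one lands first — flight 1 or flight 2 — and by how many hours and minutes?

Flight 1 in UTC: 19:24 + 4:00 = 23:24 on Aug 18.
+13 hours and 17 minutes → arrive 12:41 UTC on Aug 19.
Flight 2 in UTC: 22:39 − 3:00 = 19:39 on Aug 18.
+11 hours 38 minutes → arrive 07:17 UTC on Aug 19.
Flight 2 lands earlier by 5 hours 24 minutes.

the second, by 5 hours 24 minutes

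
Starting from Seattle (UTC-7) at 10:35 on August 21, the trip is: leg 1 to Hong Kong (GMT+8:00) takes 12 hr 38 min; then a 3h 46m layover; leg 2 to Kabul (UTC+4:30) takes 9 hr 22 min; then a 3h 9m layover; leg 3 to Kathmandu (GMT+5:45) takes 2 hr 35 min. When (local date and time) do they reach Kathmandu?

06:50 on Aug 23

Convert departure to UTC: 10:35 + 7:00 = 17:35 UTC on Aug 21.
Add 12 hours and 38 minutes leg 1 → 06:13 UTC (Aug 22).
Add 3 hours 46 minutes layover in Hong Kong → 09:59 UTC.
Add 9 hours 22 minutes leg 2 → 19:21 UTC.
Add 3 hours and 9 minutes layover in Kabul → 22:30 UTC.
Add 2 hours and 35 minutes leg 3 → 01:05 UTC (Aug 23).
Kathmandu is UTC+5:45, so local arrival = 01:05 + 5:45 = 06:50 on Aug 23.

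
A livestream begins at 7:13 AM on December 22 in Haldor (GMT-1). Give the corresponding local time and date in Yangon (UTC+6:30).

In UTC: 7:13 AM + 1:00 = 8:13 AM on Dec 22.
Yangon is UTC+6:30: 8:13 AM + 6:30 = 2:43 PM on Dec 22.

2:43 PM on December 22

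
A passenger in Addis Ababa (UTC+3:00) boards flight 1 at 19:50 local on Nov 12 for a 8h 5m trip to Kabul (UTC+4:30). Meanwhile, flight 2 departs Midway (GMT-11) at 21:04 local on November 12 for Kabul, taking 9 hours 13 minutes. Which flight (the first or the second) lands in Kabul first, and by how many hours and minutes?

the first, by 16 hours 22 minutes

Flight 1 in UTC: 19:50 − 3:00 = 16:50 on Nov 12.
+8 hours 5 minutes → arrive 00:55 UTC on Nov 13.
Flight 2 in UTC: 21:04 + 11:00 = 08:04 on Nov 13.
+9 hours 13 minutes → arrive 17:17 UTC on Nov 13.
Flight 1 lands earlier by 16 hours 22 minutes.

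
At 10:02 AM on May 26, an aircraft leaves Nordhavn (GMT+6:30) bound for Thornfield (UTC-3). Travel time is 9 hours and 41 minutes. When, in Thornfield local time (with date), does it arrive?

10:13 AM on May 26

Convert departure to UTC: 10:02 AM − 6:30 = 3:32 AM UTC on May 26.
Add 9 hours 41 minutes travel time → 1:13 PM UTC.
Thornfield is UTC−3:00, so local arrival = 1:13 PM − 3:00 = 10:13 AM on May 26.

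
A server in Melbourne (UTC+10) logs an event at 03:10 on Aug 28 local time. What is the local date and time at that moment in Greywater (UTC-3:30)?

13:40 on Aug 27

In UTC: 03:10 − 10:00 = 17:10 on Aug 27.
Greywater is UTC−3:30: 17:10 − 3:30 = 13:40 on Aug 27.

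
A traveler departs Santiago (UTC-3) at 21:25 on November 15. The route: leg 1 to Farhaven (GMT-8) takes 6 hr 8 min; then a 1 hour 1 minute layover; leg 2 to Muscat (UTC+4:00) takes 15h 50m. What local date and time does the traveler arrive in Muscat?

03:24 on November 17

Convert departure to UTC: 21:25 + 3:00 = 00:25 UTC on Nov 16.
Add 6 hours 8 minutes leg 1 → 06:33 UTC.
Add 1 hour and 1 minute layover in Farhaven → 07:34 UTC.
Add 15 hours 50 minutes leg 2 → 23:24 UTC.
Muscat is UTC+4:00, so local arrival = 23:24 + 4:00 = 03:24 on Nov 17.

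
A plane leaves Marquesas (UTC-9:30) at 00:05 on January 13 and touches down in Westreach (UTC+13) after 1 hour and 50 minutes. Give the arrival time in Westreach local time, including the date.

00:25 on January 14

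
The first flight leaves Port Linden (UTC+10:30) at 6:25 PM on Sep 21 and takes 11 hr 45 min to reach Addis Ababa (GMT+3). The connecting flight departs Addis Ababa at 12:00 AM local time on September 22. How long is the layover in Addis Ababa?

Convert departure to UTC: 6:25 PM − 10:30 = 7:55 AM UTC on Sep 21.
Add 11 hours 45 minutes flight time → 7:40 PM UTC.
Addis Ababa is UTC+3:00, so local arrival = 7:40 PM + 3:00 = 10:40 PM on Sep 21.
Layover = 12:00 AM − 10:40 PM (+1 day) = 1 hour 20 minutes.

1 hour 20 minutes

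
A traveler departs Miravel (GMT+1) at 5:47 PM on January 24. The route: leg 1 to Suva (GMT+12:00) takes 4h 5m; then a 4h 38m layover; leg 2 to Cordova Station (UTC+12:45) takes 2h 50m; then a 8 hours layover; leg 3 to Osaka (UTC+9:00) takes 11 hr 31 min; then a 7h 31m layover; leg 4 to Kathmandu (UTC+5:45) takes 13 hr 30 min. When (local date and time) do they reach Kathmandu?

Convert departure to UTC: 5:47 PM − 1:00 = 4:47 PM UTC on Jan 24.
Add 4 hours and 5 minutes leg 1 → 8:52 PM UTC.
Add 4 hours 38 minutes layover in Suva → 1:30 AM UTC (Jan 25).
Add 2 hours 50 minutes leg 2 → 4:20 AM UTC.
Add 8 hours layover in Cordova Station → 12:20 PM UTC.
Add 11 hours 31 minutes leg 3 → 11:51 PM UTC.
Add 7 hours and 31 minutes layover in Osaka → 7:22 AM UTC (Jan 26).
Add 13 hours and 30 minutes leg 4 → 8:52 PM UTC.
Kathmandu is UTC+5:45, so local arrival = 8:52 PM + 5:45 = 2:37 AM on Jan 27.

2:37 AM on Jan 27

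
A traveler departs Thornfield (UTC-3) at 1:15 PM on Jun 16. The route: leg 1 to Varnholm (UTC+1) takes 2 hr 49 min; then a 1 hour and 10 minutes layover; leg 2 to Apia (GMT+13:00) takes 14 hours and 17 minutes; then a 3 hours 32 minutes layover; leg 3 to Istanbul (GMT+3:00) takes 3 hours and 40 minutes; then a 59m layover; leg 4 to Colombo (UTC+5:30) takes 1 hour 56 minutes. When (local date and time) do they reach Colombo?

2:08 AM on Jun 18

Convert departure to UTC: 1:15 PM + 3:00 = 4:15 PM UTC on Jun 16.
Add 2 hours 49 minutes leg 1 → 7:04 PM UTC.
Add 1 hour 10 minutes layover in Varnholm → 8:14 PM UTC.
Add 14 hours and 17 minutes leg 2 → 10:31 AM UTC (Jun 17).
Add 3 hours and 32 minutes layover in Apia → 2:03 PM UTC.
Add 3 hours and 40 minutes leg 3 → 5:43 PM UTC.
Add 59 minutes layover in Istanbul → 6:42 PM UTC.
Add 1 hour 56 minutes leg 4 → 8:38 PM UTC.
Colombo is UTC+5:30, so local arrival = 8:38 PM + 5:30 = 2:08 AM on Jun 18.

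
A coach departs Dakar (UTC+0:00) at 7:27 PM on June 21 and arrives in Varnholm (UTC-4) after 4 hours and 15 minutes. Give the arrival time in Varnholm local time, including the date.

7:42 PM on June 21

Dakar is at UTC+0, so departure is already 7:27 PM UTC on Jun 21.
Add 4 hours and 15 minutes travel time → 11:42 PM UTC.
Varnholm is UTC−4:00, so local arrival = 11:42 PM − 4:00 = 7:42 PM on Jun 21.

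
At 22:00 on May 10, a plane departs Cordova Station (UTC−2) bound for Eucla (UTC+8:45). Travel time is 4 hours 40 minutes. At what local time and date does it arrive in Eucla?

Convert departure to UTC: 22:00 + 2:00 = 00:00 UTC on May 11.
Add 4 hours and 40 minutes travel time → 04:40 UTC.
Eucla is UTC+8:45, so local arrival = 04:40 + 8:45 = 13:25 on May 11.

13:25 on May 11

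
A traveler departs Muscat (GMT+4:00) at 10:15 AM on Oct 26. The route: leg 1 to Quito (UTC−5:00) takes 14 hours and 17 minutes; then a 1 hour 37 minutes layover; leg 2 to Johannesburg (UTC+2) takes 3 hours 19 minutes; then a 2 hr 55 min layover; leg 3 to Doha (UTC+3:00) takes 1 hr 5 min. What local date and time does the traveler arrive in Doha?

8:28 AM on Oct 27

Convert departure to UTC: 10:15 AM − 4:00 = 6:15 AM UTC on Oct 26.
Add 14 hours 17 minutes leg 1 → 8:32 PM UTC.
Add 1 hour and 37 minutes layover in Quito → 10:09 PM UTC.
Add 3 hours and 19 minutes leg 2 → 1:28 AM UTC (Oct 27).
Add 2 hours and 55 minutes layover in Johannesburg → 4:23 AM UTC.
Add 1 hour 5 minutes leg 3 → 5:28 AM UTC.
Doha is UTC+3:00, so local arrival = 5:28 AM + 3:00 = 8:28 AM on Oct 27.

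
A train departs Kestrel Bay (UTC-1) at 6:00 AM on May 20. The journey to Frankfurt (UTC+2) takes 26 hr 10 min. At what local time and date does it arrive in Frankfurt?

11:10 AM on May 21

Convert departure to UTC: 6:00 AM + 1:00 = 7:00 AM UTC on May 20.
Add 26 hours 10 minutes travel time → 9:10 AM UTC (May 21).
Frankfurt is UTC+2:00, so local arrival = 9:10 AM + 2:00 = 11:10 AM on May 21.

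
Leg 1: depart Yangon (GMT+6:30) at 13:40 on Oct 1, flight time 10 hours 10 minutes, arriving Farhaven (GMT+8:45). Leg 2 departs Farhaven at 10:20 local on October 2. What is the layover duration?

8 hours 15 minutes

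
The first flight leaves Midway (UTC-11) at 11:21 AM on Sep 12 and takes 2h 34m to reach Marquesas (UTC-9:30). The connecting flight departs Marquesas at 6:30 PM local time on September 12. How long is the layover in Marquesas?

Convert departure to UTC: 11:21 AM + 11:00 = 10:21 PM UTC on Sep 12.
Add 2 hours and 34 minutes flight time → 12:55 AM UTC (Sep 13).
Marquesas is UTC−9:30, so local arrival = 12:55 AM − 9:30 = 3:25 PM on Sep 12.
Layover = 6:30 PM − 3:25 PM = 3 hours 5 minutes.

3 hours 5 minutes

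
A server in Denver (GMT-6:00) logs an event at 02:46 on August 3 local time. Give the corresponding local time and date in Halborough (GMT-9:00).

Halborough is 3:00 behind Denver.
Shift by the zone difference: 02:46 − 3:00 = 23:46 on Aug 2 in Halborough.

23:46 on Aug 2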